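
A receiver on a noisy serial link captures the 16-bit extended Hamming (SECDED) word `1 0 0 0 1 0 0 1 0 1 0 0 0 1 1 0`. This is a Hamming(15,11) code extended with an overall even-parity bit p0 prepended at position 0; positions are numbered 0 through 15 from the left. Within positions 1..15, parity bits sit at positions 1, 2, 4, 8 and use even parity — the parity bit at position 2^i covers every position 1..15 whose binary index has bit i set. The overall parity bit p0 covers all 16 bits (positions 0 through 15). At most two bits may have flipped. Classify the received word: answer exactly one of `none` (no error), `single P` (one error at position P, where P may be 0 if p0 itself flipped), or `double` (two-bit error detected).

double

s1: b1⊕b3⊕b5⊕b7⊕b9⊕b11⊕b13⊕b15 = 0⊕0⊕0⊕1⊕1⊕0⊕1⊕0 = 1
s2: b2⊕b3⊕b6⊕b7⊕b10⊕b11⊕b14⊕b15 = 0⊕0⊕0⊕1⊕0⊕0⊕1⊕0 = 0
s4: b4⊕b5⊕b6⊕b7⊕b12⊕b13⊕b14⊕b15 = 1⊕0⊕0⊕1⊕0⊕1⊕1⊕0 = 0
s8: b8⊕b9⊕b10⊕b11⊕b12⊕b13⊕b14⊕b15 = 0⊕1⊕0⊕0⊕0⊕1⊕1⊕0 = 1
Syndrome (s8...s1) = 1001 → position 9.
Overall parity (XOR of all 16 bits, including p0): 1⊕0⊕0⊕0⊕1⊕0⊕0⊕1⊕0⊕1⊕0⊕0⊕0⊕1⊕1⊕0 = 0
Overall=0, syndrome position=9 → double-bit error detected (uncorrectable).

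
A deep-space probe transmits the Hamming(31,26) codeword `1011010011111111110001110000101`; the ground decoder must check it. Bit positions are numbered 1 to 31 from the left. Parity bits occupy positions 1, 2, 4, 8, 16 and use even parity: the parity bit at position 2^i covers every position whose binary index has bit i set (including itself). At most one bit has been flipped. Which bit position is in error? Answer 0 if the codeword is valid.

0

s1: b1⊕b3⊕b5⊕b7⊕b9⊕b11⊕b13⊕b15⊕b17⊕b19⊕b21⊕b23⊕b25⊕b27⊕b29⊕b31 = 1⊕1⊕0⊕0⊕1⊕1⊕1⊕1⊕1⊕0⊕0⊕1⊕0⊕0⊕1⊕1 = 0
s2: b2⊕b3⊕b6⊕b7⊕b10⊕b11⊕b14⊕b15⊕b18⊕b19⊕b22⊕b23⊕b26⊕b27⊕b30⊕b31 = 0⊕1⊕1⊕0⊕1⊕1⊕1⊕1⊕1⊕0⊕1⊕1⊕0⊕0⊕0⊕1 = 0
s4: b4⊕b5⊕b6⊕b7⊕b12⊕b13⊕b14⊕b15⊕b20⊕b21⊕b22⊕b23⊕b28⊕b29⊕b30⊕b31 = 1⊕0⊕1⊕0⊕1⊕1⊕1⊕1⊕0⊕0⊕1⊕1⊕0⊕1⊕0⊕1 = 0
s8: b8⊕b9⊕b10⊕b11⊕b12⊕b13⊕b14⊕b15⊕b24⊕b25⊕b26⊕b27⊕b28⊕b29⊕b30⊕b31 = 0⊕1⊕1⊕1⊕1⊕1⊕1⊕1⊕1⊕0⊕0⊕0⊕0⊕1⊕0⊕1 = 0
s16: b16⊕b17⊕b18⊕b19⊕b20⊕b21⊕b22⊕b23⊕b24⊕b25⊕b26⊕b27⊕b28⊕b29⊕b30⊕b31 = 1⊕1⊕1⊕0⊕0⊕0⊕1⊕1⊕1⊕0⊕0⊕0⊕0⊕1⊕0⊕1 = 0
Syndrome (s16...s1) = 00000 → position 0 (no error).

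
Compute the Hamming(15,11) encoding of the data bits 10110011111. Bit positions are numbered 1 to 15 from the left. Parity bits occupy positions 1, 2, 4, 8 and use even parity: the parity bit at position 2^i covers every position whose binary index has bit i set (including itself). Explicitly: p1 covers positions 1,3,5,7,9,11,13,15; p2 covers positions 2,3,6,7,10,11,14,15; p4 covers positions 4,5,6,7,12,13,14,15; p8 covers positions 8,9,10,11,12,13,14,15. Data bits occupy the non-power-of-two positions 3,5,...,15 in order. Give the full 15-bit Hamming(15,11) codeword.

Place data bits at non-power-of-two positions: b3=1, b5=0, b6=1, b7=1, b9=0, b10=0, b11=1, b12=1, b13=1, b14=1, b15=1.
p1 = XOR of data positions {3,5,7,9,11,13,15} = 1⊕0⊕1⊕0⊕1⊕1⊕1 = 1
p2 = XOR of data positions {3,6,7,10,11,14,15} = 1⊕1⊕1⊕0⊕1⊕1⊕1 = 0
p4 = XOR of data positions {5,6,7,12,13,14,15} = 0⊕1⊕1⊕1⊕1⊕1⊕1 = 0
p8 = XOR of data positions {9,10,11,12,13,14,15} = 0⊕0⊕1⊕1⊕1⊕1⊕1 = 1
Codeword b1..b15 = 101001110011111

101001110011111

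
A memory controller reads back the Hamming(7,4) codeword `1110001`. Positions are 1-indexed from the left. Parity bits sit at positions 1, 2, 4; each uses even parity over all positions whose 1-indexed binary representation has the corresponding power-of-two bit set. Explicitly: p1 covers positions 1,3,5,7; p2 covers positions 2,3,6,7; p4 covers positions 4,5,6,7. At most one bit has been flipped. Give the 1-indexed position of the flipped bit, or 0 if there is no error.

s1: b1⊕b3⊕b5⊕b7 = 1⊕1⊕0⊕1 = 1
s2: b2⊕b3⊕b6⊕b7 = 1⊕1⊕0⊕1 = 1
s4: b4⊕b5⊕b6⊕b7 = 0⊕0⊕0⊕1 = 1
Syndrome (s4...s1) = 111 → position 7.

7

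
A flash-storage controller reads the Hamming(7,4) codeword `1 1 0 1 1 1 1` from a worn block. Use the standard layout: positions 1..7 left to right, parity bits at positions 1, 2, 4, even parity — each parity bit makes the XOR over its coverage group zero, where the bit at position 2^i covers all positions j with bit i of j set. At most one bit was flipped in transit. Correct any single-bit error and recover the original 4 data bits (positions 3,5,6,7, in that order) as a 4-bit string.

s1: b1⊕b3⊕b5⊕b7 = 1⊕0⊕1⊕1 = 1
s2: b2⊕b3⊕b6⊕b7 = 1⊕0⊕1⊕1 = 1
s4: b4⊕b5⊕b6⊕b7 = 1⊕1⊕1⊕1 = 0
Syndrome (s4...s1) = 011 → position 3.
Flip bit 3: corrected codeword = 1111111
Data bits at positions 3,5,6,7: 1111

1111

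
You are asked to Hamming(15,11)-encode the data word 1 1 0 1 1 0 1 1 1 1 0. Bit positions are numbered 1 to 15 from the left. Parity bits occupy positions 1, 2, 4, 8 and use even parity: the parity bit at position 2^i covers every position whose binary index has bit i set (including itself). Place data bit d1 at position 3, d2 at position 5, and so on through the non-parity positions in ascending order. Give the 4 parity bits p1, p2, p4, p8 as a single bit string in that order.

Place data bits at non-power-of-two positions: b3=1, b5=1, b6=0, b7=1, b9=1, b10=0, b11=1, b12=1, b13=1, b14=1, b15=0.
p1 = XOR of data positions {3,5,7,9,11,13,15} = 1⊕1⊕1⊕1⊕1⊕1⊕0 = 0
p2 = XOR of data positions {3,6,7,10,11,14,15} = 1⊕0⊕1⊕0⊕1⊕1⊕0 = 0
p4 = XOR of data positions {5,6,7,12,13,14,15} = 1⊕0⊕1⊕1⊕1⊕1⊕0 = 1
p8 = XOR of data positions {9,10,11,12,13,14,15} = 1⊕0⊕1⊕1⊕1⊕1⊕0 = 1
Parity bits p1,p2,p4,p8 = 0011

0011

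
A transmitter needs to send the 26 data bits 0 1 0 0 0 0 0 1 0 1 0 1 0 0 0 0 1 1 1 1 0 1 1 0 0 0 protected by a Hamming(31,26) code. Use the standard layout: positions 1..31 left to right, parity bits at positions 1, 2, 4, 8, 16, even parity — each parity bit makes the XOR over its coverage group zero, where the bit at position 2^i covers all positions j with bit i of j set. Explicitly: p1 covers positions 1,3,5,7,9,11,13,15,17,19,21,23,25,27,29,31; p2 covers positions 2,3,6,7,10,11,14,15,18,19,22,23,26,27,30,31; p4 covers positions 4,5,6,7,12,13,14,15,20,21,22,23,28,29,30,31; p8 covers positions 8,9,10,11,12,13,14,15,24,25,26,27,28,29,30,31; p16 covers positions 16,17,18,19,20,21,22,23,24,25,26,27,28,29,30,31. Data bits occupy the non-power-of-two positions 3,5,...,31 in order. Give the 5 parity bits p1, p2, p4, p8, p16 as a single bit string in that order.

Place data bits at non-power-of-two positions: b3=0, b5=1, b6=0, b7=0, b9=0, b10=0, b11=0, b12=1, b13=0, b14=1, b15=0, b17=1, b18=0, b19=0, b20=0, b21=0, b22=1, b23=1, b24=1, b25=1, b26=0, b27=1, b28=1, b29=0, b30=0, b31=0.
p1 = XOR of data positions {3,5,7,9,11,13,15,17,19,21,23,25,27,29,31} = 0⊕1⊕0⊕0⊕0⊕0⊕0⊕1⊕0⊕0⊕1⊕1⊕1⊕0⊕0 = 1
p2 = XOR of data positions {3,6,7,10,11,14,15,18,19,22,23,26,27,30,31} = 0⊕0⊕0⊕0⊕0⊕1⊕0⊕0⊕0⊕1⊕1⊕0⊕1⊕0⊕0 = 0
p4 = XOR of data positions {5,6,7,12,13,14,15,20,21,22,23,28,29,30,31} = 1⊕0⊕0⊕1⊕0⊕1⊕0⊕0⊕0⊕1⊕1⊕1⊕0⊕0⊕0 = 0
p8 = XOR of data positions {9,10,11,12,13,14,15,24,25,26,27,28,29,30,31} = 0⊕0⊕0⊕1⊕0⊕1⊕0⊕1⊕1⊕0⊕1⊕1⊕0⊕0⊕0 = 0
p16 = XOR of data positions {17,18,19,20,21,22,23,24,25,26,27,28,29,30,31} = 1⊕0⊕0⊕0⊕0⊕1⊕1⊕1⊕1⊕0⊕1⊕1⊕0⊕0⊕0 = 1
Parity bits p1,p2,p4,p8,p16 = 10001

10001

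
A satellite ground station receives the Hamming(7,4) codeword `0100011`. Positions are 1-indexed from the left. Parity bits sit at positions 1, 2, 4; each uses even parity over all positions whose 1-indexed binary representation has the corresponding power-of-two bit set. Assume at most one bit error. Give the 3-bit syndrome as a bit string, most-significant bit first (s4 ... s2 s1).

s1: b1⊕b3⊕b5⊕b7 = 0⊕0⊕0⊕1 = 1
s2: b2⊕b3⊕b6⊕b7 = 1⊕0⊕1⊕1 = 1
s4: b4⊕b5⊕b6⊕b7 = 0⊕0⊕1⊕1 = 0
Syndrome (s4...s1) = 011 → position 3.

011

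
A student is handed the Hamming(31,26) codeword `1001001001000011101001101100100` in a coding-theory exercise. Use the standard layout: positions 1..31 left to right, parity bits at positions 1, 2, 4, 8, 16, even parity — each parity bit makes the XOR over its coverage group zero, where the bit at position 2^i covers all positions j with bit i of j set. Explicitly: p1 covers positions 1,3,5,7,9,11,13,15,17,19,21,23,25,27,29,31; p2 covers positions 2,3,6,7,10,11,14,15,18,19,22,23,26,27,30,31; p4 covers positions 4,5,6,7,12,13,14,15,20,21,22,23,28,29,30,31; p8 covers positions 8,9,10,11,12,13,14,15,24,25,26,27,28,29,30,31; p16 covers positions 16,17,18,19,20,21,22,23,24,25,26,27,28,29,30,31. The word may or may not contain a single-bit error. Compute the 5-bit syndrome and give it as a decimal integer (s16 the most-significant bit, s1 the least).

10

s1: b1⊕b3⊕b5⊕b7⊕b9⊕b11⊕b13⊕b15⊕b17⊕b19⊕b21⊕b23⊕b25⊕b27⊕b29⊕b31 = 1⊕0⊕0⊕1⊕0⊕0⊕0⊕1⊕1⊕1⊕0⊕1⊕1⊕0⊕1⊕0 = 0
s2: b2⊕b3⊕b6⊕b7⊕b10⊕b11⊕b14⊕b15⊕b18⊕b19⊕b22⊕b23⊕b26⊕b27⊕b30⊕b31 = 0⊕0⊕0⊕1⊕1⊕0⊕0⊕1⊕0⊕1⊕1⊕1⊕1⊕0⊕0⊕0 = 1
s4: b4⊕b5⊕b6⊕b7⊕b12⊕b13⊕b14⊕b15⊕b20⊕b21⊕b22⊕b23⊕b28⊕b29⊕b30⊕b31 = 1⊕0⊕0⊕1⊕0⊕0⊕0⊕1⊕0⊕0⊕1⊕1⊕0⊕1⊕0⊕0 = 0
s8: b8⊕b9⊕b10⊕b11⊕b12⊕b13⊕b14⊕b15⊕b24⊕b25⊕b26⊕b27⊕b28⊕b29⊕b30⊕b31 = 0⊕0⊕1⊕0⊕0⊕0⊕0⊕1⊕0⊕1⊕1⊕0⊕0⊕1⊕0⊕0 = 1
s16: b16⊕b17⊕b18⊕b19⊕b20⊕b21⊕b22⊕b23⊕b24⊕b25⊕b26⊕b27⊕b28⊕b29⊕b30⊕b31 = 1⊕1⊕0⊕1⊕0⊕0⊕1⊕1⊕0⊕1⊕1⊕0⊕0⊕1⊕0⊕0 = 0
Syndrome (s16...s1) = 01010 → position 10.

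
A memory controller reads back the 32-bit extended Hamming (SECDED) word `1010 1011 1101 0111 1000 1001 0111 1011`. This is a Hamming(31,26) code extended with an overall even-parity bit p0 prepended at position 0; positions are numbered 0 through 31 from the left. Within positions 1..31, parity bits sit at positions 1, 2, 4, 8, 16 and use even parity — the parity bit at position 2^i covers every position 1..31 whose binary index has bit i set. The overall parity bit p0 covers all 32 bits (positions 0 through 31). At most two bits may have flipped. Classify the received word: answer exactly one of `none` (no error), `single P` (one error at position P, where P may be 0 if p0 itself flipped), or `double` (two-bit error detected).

double

s1: b1⊕b3⊕b5⊕b7⊕b9⊕b11⊕b13⊕b15⊕b17⊕b19⊕b21⊕b23⊕b25⊕b27⊕b29⊕b31 = 0⊕0⊕0⊕1⊕1⊕1⊕1⊕1⊕0⊕0⊕0⊕1⊕1⊕1⊕0⊕1 = 1
s2: b2⊕b3⊕b6⊕b7⊕b10⊕b11⊕b14⊕b15⊕b18⊕b19⊕b22⊕b23⊕b26⊕b27⊕b30⊕b31 = 1⊕0⊕1⊕1⊕0⊕1⊕1⊕1⊕0⊕0⊕0⊕1⊕1⊕1⊕1⊕1 = 1
s4: b4⊕b5⊕b6⊕b7⊕b12⊕b13⊕b14⊕b15⊕b20⊕b21⊕b22⊕b23⊕b28⊕b29⊕b30⊕b31 = 1⊕0⊕1⊕1⊕0⊕1⊕1⊕1⊕1⊕0⊕0⊕1⊕1⊕0⊕1⊕1 = 1
s8: b8⊕b9⊕b10⊕b11⊕b12⊕b13⊕b14⊕b15⊕b24⊕b25⊕b26⊕b27⊕b28⊕b29⊕b30⊕b31 = 1⊕1⊕0⊕1⊕0⊕1⊕1⊕1⊕0⊕1⊕1⊕1⊕1⊕0⊕1⊕1 = 0
s16: b16⊕b17⊕b18⊕b19⊕b20⊕b21⊕b22⊕b23⊕b24⊕b25⊕b26⊕b27⊕b28⊕b29⊕b30⊕b31 = 1⊕0⊕0⊕0⊕1⊕0⊕0⊕1⊕0⊕1⊕1⊕1⊕1⊕0⊕1⊕1 = 1
Syndrome (s16...s1) = 10111 → position 23.
Overall parity (XOR of all 32 bits, including p0): 1⊕0⊕1⊕0⊕1⊕0⊕1⊕1⊕1⊕1⊕0⊕1⊕0⊕1⊕1⊕1⊕1⊕0⊕0⊕0⊕1⊕0⊕0⊕1⊕0⊕1⊕1⊕1⊕1⊕0⊕1⊕1 = 0
Overall=0, syndrome position=23 → double-bit error detected (uncorrectable).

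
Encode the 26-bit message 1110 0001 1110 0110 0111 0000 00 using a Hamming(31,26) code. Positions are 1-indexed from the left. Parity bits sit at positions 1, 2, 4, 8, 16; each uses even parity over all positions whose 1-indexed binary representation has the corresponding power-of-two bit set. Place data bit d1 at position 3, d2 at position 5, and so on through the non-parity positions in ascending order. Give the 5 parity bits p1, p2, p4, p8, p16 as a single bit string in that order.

10001

Place data bits at non-power-of-two positions: b3=1, b5=1, b6=1, b7=0, b9=0, b10=0, b11=0, b12=1, b13=1, b14=1, b15=1, b17=0, b18=0, b19=1, b20=1, b21=0, b22=0, b23=1, b24=1, b25=1, b26=0, b27=0, b28=0, b29=0, b30=0, b31=0.
p1 = XOR of data positions {3,5,7,9,11,13,15,17,19,21,23,25,27,29,31} = 1⊕1⊕0⊕0⊕0⊕1⊕1⊕0⊕1⊕0⊕1⊕1⊕0⊕0⊕0 = 1
p2 = XOR of data positions {3,6,7,10,11,14,15,18,19,22,23,26,27,30,31} = 1⊕1⊕0⊕0⊕0⊕1⊕1⊕0⊕1⊕0⊕1⊕0⊕0⊕0⊕0 = 0
p4 = XOR of data positions {5,6,7,12,13,14,15,20,21,22,23,28,29,30,31} = 1⊕1⊕0⊕1⊕1⊕1⊕1⊕1⊕0⊕0⊕1⊕0⊕0⊕0⊕0 = 0
p8 = XOR of data positions {9,10,11,12,13,14,15,24,25,26,27,28,29,30,31} = 0⊕0⊕0⊕1⊕1⊕1⊕1⊕1⊕1⊕0⊕0⊕0⊕0⊕0⊕0 = 0
p16 = XOR of data positions {17,18,19,20,21,22,23,24,25,26,27,28,29,30,31} = 0⊕0⊕1⊕1⊕0⊕0⊕1⊕1⊕1⊕0⊕0⊕0⊕0⊕0⊕0 = 1
Parity bits p1,p2,p4,p8,p16 = 10001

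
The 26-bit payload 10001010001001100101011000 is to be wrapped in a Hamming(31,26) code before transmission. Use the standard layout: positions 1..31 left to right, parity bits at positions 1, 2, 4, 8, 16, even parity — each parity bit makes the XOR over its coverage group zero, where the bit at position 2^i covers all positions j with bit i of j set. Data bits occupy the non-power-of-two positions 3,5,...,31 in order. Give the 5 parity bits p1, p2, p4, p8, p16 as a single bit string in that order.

Place data bits at non-power-of-two positions: b3=1, b5=0, b6=0, b7=0, b9=1, b10=0, b11=1, b12=0, b13=0, b14=0, b15=1, b17=0, b18=0, b19=1, b20=1, b21=0, b22=0, b23=1, b24=0, b25=1, b26=0, b27=1, b28=1, b29=0, b30=0, b31=0.
p1 = XOR of data positions {3,5,7,9,11,13,15,17,19,21,23,25,27,29,31} = 1⊕0⊕0⊕1⊕1⊕0⊕1⊕0⊕1⊕0⊕1⊕1⊕1⊕0⊕0 = 0
p2 = XOR of data positions {3,6,7,10,11,14,15,18,19,22,23,26,27,30,31} = 1⊕0⊕0⊕0⊕1⊕0⊕1⊕0⊕1⊕0⊕1⊕0⊕1⊕0⊕0 = 0
p4 = XOR of data positions {5,6,7,12,13,14,15,20,21,22,23,28,29,30,31} = 0⊕0⊕0⊕0⊕0⊕0⊕1⊕1⊕0⊕0⊕1⊕1⊕0⊕0⊕0 = 0
p8 = XOR of data positions {9,10,11,12,13,14,15,24,25,26,27,28,29,30,31} = 1⊕0⊕1⊕0⊕0⊕0⊕1⊕0⊕1⊕0⊕1⊕1⊕0⊕0⊕0 = 0
p16 = XOR of data positions {17,18,19,20,21,22,23,24,25,26,27,28,29,30,31} = 0⊕0⊕1⊕1⊕0⊕0⊕1⊕0⊕1⊕0⊕1⊕1⊕0⊕0⊕0 = 0
Parity bits p1,p2,p4,p8,p16 = 00000

00000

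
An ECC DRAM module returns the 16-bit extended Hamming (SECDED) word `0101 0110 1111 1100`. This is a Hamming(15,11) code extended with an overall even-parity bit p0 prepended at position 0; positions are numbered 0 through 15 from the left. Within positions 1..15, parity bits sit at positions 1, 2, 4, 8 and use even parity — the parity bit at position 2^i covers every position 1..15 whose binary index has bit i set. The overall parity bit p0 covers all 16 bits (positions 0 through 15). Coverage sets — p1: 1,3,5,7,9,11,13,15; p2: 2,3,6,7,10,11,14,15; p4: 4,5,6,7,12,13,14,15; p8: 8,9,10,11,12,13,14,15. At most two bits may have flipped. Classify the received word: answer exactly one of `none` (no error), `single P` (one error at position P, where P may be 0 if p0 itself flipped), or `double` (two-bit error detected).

none

s1: b1⊕b3⊕b5⊕b7⊕b9⊕b11⊕b13⊕b15 = 1⊕1⊕1⊕0⊕1⊕1⊕1⊕0 = 0
s2: b2⊕b3⊕b6⊕b7⊕b10⊕b11⊕b14⊕b15 = 0⊕1⊕1⊕0⊕1⊕1⊕0⊕0 = 0
s4: b4⊕b5⊕b6⊕b7⊕b12⊕b13⊕b14⊕b15 = 0⊕1⊕1⊕0⊕1⊕1⊕0⊕0 = 0
s8: b8⊕b9⊕b10⊕b11⊕b12⊕b13⊕b14⊕b15 = 1⊕1⊕1⊕1⊕1⊕1⊕0⊕0 = 0
Syndrome (s8...s1) = 0000 → position 0 (no error).
Overall parity (XOR of all 16 bits, including p0): 0⊕1⊕0⊕1⊕0⊕1⊕1⊕0⊕1⊕1⊕1⊕1⊕1⊕1⊕0⊕0 = 0
Overall=0, syndrome position=0 → no error.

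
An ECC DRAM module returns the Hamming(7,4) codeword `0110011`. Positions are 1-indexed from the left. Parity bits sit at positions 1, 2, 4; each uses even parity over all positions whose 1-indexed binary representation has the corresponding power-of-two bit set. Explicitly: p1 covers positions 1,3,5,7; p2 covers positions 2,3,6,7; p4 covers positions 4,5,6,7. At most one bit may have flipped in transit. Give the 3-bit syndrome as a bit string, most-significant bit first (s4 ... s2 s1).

000

s1: b1⊕b3⊕b5⊕b7 = 0⊕1⊕0⊕1 = 0
s2: b2⊕b3⊕b6⊕b7 = 1⊕1⊕1⊕1 = 0
s4: b4⊕b5⊕b6⊕b7 = 0⊕0⊕1⊕1 = 0
Syndrome (s4...s1) = 000 → position 0 (no error).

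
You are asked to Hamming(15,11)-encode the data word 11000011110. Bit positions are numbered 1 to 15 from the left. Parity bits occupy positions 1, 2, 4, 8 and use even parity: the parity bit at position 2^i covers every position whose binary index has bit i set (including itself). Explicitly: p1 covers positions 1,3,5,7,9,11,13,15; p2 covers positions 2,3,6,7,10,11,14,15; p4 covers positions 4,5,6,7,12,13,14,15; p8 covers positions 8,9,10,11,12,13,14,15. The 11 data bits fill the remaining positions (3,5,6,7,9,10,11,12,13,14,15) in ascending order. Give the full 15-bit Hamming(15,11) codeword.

011010000011110

Place data bits at non-power-of-two positions: b3=1, b5=1, b6=0, b7=0, b9=0, b10=0, b11=1, b12=1, b13=1, b14=1, b15=0.
p1 = XOR of data positions {3,5,7,9,11,13,15} = 1⊕1⊕0⊕0⊕1⊕1⊕0 = 0
p2 = XOR of data positions {3,6,7,10,11,14,15} = 1⊕0⊕0⊕0⊕1⊕1⊕0 = 1
p4 = XOR of data positions {5,6,7,12,13,14,15} = 1⊕0⊕0⊕1⊕1⊕1⊕0 = 0
p8 = XOR of data positions {9,10,11,12,13,14,15} = 0⊕0⊕1⊕1⊕1⊕1⊕0 = 0
Codeword b1..b15 = 011010000011110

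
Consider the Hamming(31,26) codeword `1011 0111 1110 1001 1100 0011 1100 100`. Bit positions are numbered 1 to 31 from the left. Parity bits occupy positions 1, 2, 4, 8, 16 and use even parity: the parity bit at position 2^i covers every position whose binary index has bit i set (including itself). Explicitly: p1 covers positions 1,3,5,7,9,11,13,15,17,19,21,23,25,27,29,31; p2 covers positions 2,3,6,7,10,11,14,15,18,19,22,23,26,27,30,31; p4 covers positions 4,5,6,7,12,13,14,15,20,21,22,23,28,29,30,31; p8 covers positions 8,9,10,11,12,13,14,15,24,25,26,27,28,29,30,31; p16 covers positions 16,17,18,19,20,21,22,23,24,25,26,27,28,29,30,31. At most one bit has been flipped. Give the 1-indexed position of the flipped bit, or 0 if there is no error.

s1: b1⊕b3⊕b5⊕b7⊕b9⊕b11⊕b13⊕b15⊕b17⊕b19⊕b21⊕b23⊕b25⊕b27⊕b29⊕b31 = 1⊕1⊕0⊕1⊕1⊕1⊕1⊕0⊕1⊕0⊕0⊕1⊕1⊕0⊕1⊕0 = 0
s2: b2⊕b3⊕b6⊕b7⊕b10⊕b11⊕b14⊕b15⊕b18⊕b19⊕b22⊕b23⊕b26⊕b27⊕b30⊕b31 = 0⊕1⊕1⊕1⊕1⊕1⊕0⊕0⊕1⊕0⊕0⊕1⊕1⊕0⊕0⊕0 = 0
s4: b4⊕b5⊕b6⊕b7⊕b12⊕b13⊕b14⊕b15⊕b20⊕b21⊕b22⊕b23⊕b28⊕b29⊕b30⊕b31 = 1⊕0⊕1⊕1⊕0⊕1⊕0⊕0⊕0⊕0⊕0⊕1⊕0⊕1⊕0⊕0 = 0
s8: b8⊕b9⊕b10⊕b11⊕b12⊕b13⊕b14⊕b15⊕b24⊕b25⊕b26⊕b27⊕b28⊕b29⊕b30⊕b31 = 1⊕1⊕1⊕1⊕0⊕1⊕0⊕0⊕1⊕1⊕1⊕0⊕0⊕1⊕0⊕0 = 1
s16: b16⊕b17⊕b18⊕b19⊕b20⊕b21⊕b22⊕b23⊕b24⊕b25⊕b26⊕b27⊕b28⊕b29⊕b30⊕b31 = 1⊕1⊕1⊕0⊕0⊕0⊕0⊕1⊕1⊕1⊕1⊕0⊕0⊕1⊕0⊕0 = 0
Syndrome (s16...s1) = 01000 → position 8.

8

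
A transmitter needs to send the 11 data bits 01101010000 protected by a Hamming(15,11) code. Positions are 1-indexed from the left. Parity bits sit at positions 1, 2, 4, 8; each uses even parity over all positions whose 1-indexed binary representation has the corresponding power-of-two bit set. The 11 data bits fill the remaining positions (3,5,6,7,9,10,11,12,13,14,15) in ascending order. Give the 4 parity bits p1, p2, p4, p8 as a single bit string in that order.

Place data bits at non-power-of-two positions: b3=0, b5=1, b6=1, b7=0, b9=1, b10=0, b11=1, b12=0, b13=0, b14=0, b15=0.
p1 = XOR of data positions {3,5,7,9,11,13,15} = 0⊕1⊕0⊕1⊕1⊕0⊕0 = 1
p2 = XOR of data positions {3,6,7,10,11,14,15} = 0⊕1⊕0⊕0⊕1⊕0⊕0 = 0
p4 = XOR of data positions {5,6,7,12,13,14,15} = 1⊕1⊕0⊕0⊕0⊕0⊕0 = 0
p8 = XOR of data positions {9,10,11,12,13,14,15} = 1⊕0⊕1⊕0⊕0⊕0⊕0 = 0
Parity bits p1,p2,p4,p8 = 1000

1000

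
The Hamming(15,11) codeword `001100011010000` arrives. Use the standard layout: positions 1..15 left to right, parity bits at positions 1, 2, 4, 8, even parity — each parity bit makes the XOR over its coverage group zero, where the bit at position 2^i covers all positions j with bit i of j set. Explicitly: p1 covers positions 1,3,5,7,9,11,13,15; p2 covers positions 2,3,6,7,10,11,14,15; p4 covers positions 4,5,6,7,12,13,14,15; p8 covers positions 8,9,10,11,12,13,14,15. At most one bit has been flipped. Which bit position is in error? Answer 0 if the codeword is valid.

s1: b1⊕b3⊕b5⊕b7⊕b9⊕b11⊕b13⊕b15 = 0⊕1⊕0⊕0⊕1⊕1⊕0⊕0 = 1
s2: b2⊕b3⊕b6⊕b7⊕b10⊕b11⊕b14⊕b15 = 0⊕1⊕0⊕0⊕0⊕1⊕0⊕0 = 0
s4: b4⊕b5⊕b6⊕b7⊕b12⊕b13⊕b14⊕b15 = 1⊕0⊕0⊕0⊕0⊕0⊕0⊕0 = 1
s8: b8⊕b9⊕b10⊕b11⊕b12⊕b13⊕b14⊕b15 = 1⊕1⊕0⊕1⊕0⊕0⊕0⊕0 = 1
Syndrome (s8...s1) = 1101 → position 13.

13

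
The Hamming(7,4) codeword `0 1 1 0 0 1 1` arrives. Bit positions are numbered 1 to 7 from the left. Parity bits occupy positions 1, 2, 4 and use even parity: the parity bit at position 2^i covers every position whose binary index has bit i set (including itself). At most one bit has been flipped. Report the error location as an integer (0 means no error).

s1: b1⊕b3⊕b5⊕b7 = 0⊕1⊕0⊕1 = 0
s2: b2⊕b3⊕b6⊕b7 = 1⊕1⊕1⊕1 = 0
s4: b4⊕b5⊕b6⊕b7 = 0⊕0⊕1⊕1 = 0
Syndrome (s4...s1) = 000 → position 0 (no error).

0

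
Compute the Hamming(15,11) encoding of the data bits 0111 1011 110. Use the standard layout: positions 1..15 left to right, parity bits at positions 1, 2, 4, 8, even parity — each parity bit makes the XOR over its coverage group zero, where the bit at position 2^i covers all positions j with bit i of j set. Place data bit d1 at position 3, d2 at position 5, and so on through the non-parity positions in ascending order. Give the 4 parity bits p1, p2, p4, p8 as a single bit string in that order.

Place data bits at non-power-of-two positions: b3=0, b5=1, b6=1, b7=1, b9=1, b10=0, b11=1, b12=1, b13=1, b14=1, b15=0.
p1 = XOR of data positions {3,5,7,9,11,13,15} = 0⊕1⊕1⊕1⊕1⊕1⊕0 = 1
p2 = XOR of data positions {3,6,7,10,11,14,15} = 0⊕1⊕1⊕0⊕1⊕1⊕0 = 0
p4 = XOR of data positions {5,6,7,12,13,14,15} = 1⊕1⊕1⊕1⊕1⊕1⊕0 = 0
p8 = XOR of data positions {9,10,11,12,13,14,15} = 1⊕0⊕1⊕1⊕1⊕1⊕0 = 1
Parity bits p1,p2,p4,p8 = 1001

1001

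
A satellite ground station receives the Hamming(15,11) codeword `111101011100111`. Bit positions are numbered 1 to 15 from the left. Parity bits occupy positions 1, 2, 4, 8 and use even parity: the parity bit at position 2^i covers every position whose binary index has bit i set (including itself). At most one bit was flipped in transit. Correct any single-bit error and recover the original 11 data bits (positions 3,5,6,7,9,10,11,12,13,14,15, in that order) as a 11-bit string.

s1: b1⊕b3⊕b5⊕b7⊕b9⊕b11⊕b13⊕b15 = 1⊕1⊕0⊕0⊕1⊕0⊕1⊕1 = 1
s2: b2⊕b3⊕b6⊕b7⊕b10⊕b11⊕b14⊕b15 = 1⊕1⊕1⊕0⊕1⊕0⊕1⊕1 = 0
s4: b4⊕b5⊕b6⊕b7⊕b12⊕b13⊕b14⊕b15 = 1⊕0⊕1⊕0⊕0⊕1⊕1⊕1 = 1
s8: b8⊕b9⊕b10⊕b11⊕b12⊕b13⊕b14⊕b15 = 1⊕1⊕1⊕0⊕0⊕1⊕1⊕1 = 0
Syndrome (s8...s1) = 0101 → position 5.
Flip bit 5: corrected codeword = 111111011100111
Data bits at positions 3,5,6,7,9,10,11,12,13,14,15: 11101100111

11101100111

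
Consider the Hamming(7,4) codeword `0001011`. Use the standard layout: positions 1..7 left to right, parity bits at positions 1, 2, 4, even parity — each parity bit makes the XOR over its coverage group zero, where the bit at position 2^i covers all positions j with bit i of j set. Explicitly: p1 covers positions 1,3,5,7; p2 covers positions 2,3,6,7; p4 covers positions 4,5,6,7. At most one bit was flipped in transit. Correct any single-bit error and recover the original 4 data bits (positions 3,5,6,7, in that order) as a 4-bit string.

0111

s1: b1⊕b3⊕b5⊕b7 = 0⊕0⊕0⊕1 = 1
s2: b2⊕b3⊕b6⊕b7 = 0⊕0⊕1⊕1 = 0
s4: b4⊕b5⊕b6⊕b7 = 1⊕0⊕1⊕1 = 1
Syndrome (s4...s1) = 101 → position 5.
Flip bit 5: corrected codeword = 0001111
Data bits at positions 3,5,6,7: 0111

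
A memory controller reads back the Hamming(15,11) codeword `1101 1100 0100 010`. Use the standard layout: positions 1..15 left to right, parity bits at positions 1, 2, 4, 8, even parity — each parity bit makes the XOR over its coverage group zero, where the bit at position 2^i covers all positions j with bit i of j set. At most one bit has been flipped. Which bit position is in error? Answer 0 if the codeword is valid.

0

s1: b1⊕b3⊕b5⊕b7⊕b9⊕b11⊕b13⊕b15 = 1⊕0⊕1⊕0⊕0⊕0⊕0⊕0 = 0
s2: b2⊕b3⊕b6⊕b7⊕b10⊕b11⊕b14⊕b15 = 1⊕0⊕1⊕0⊕1⊕0⊕1⊕0 = 0
s4: b4⊕b5⊕b6⊕b7⊕b12⊕b13⊕b14⊕b15 = 1⊕1⊕1⊕0⊕0⊕0⊕1⊕0 = 0
s8: b8⊕b9⊕b10⊕b11⊕b12⊕b13⊕b14⊕b15 = 0⊕0⊕1⊕0⊕0⊕0⊕1⊕0 = 0
Syndrome (s8...s1) = 0000 → position 0 (no error).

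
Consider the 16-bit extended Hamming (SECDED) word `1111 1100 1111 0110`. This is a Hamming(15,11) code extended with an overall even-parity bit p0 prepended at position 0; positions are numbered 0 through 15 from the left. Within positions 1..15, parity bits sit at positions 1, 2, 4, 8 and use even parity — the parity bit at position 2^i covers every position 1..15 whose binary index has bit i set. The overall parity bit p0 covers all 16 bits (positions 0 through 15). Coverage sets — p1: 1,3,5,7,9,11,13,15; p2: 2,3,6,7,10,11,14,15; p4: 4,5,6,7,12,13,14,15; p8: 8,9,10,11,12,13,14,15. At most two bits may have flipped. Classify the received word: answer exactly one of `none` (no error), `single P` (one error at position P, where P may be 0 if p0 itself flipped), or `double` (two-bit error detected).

s1: b1⊕b3⊕b5⊕b7⊕b9⊕b11⊕b13⊕b15 = 1⊕1⊕1⊕0⊕1⊕1⊕1⊕0 = 0
s2: b2⊕b3⊕b6⊕b7⊕b10⊕b11⊕b14⊕b15 = 1⊕1⊕0⊕0⊕1⊕1⊕1⊕0 = 1
s4: b4⊕b5⊕b6⊕b7⊕b12⊕b13⊕b14⊕b15 = 1⊕1⊕0⊕0⊕0⊕1⊕1⊕0 = 0
s8: b8⊕b9⊕b10⊕b11⊕b12⊕b13⊕b14⊕b15 = 1⊕1⊕1⊕1⊕0⊕1⊕1⊕0 = 0
Syndrome (s8...s1) = 0010 → position 2.
Overall parity (XOR of all 16 bits, including p0): 1⊕1⊕1⊕1⊕1⊕1⊕0⊕0⊕1⊕1⊕1⊕1⊕0⊕1⊕1⊕0 = 0
Overall=0, syndrome position=2 → double-bit error detected (uncorrectable).

double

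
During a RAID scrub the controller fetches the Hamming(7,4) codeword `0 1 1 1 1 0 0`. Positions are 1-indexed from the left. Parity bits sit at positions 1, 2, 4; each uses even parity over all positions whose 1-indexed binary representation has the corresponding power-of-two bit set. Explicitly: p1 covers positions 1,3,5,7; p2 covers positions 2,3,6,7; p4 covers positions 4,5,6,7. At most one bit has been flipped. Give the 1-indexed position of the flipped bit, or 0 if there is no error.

0

s1: b1⊕b3⊕b5⊕b7 = 0⊕1⊕1⊕0 = 0
s2: b2⊕b3⊕b6⊕b7 = 1⊕1⊕0⊕0 = 0
s4: b4⊕b5⊕b6⊕b7 = 1⊕1⊕0⊕0 = 0
Syndrome (s4...s1) = 000 → position 0 (no error).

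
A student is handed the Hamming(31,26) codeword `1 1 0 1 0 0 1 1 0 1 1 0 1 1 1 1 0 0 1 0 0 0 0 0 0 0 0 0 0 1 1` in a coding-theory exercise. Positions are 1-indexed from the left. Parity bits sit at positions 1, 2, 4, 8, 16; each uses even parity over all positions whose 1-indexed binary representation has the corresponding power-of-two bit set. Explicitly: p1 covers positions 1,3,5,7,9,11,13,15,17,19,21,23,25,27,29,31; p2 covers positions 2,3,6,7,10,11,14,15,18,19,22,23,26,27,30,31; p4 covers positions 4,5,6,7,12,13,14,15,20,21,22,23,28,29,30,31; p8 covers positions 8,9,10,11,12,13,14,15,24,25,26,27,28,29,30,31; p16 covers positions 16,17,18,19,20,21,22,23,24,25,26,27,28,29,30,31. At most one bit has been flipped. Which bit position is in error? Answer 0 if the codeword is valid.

7

s1: b1⊕b3⊕b5⊕b7⊕b9⊕b11⊕b13⊕b15⊕b17⊕b19⊕b21⊕b23⊕b25⊕b27⊕b29⊕b31 = 1⊕0⊕0⊕1⊕0⊕1⊕1⊕1⊕0⊕1⊕0⊕0⊕0⊕0⊕0⊕1 = 1
s2: b2⊕b3⊕b6⊕b7⊕b10⊕b11⊕b14⊕b15⊕b18⊕b19⊕b22⊕b23⊕b26⊕b27⊕b30⊕b31 = 1⊕0⊕0⊕1⊕1⊕1⊕1⊕1⊕0⊕1⊕0⊕0⊕0⊕0⊕1⊕1 = 1
s4: b4⊕b5⊕b6⊕b7⊕b12⊕b13⊕b14⊕b15⊕b20⊕b21⊕b22⊕b23⊕b28⊕b29⊕b30⊕b31 = 1⊕0⊕0⊕1⊕0⊕1⊕1⊕1⊕0⊕0⊕0⊕0⊕0⊕0⊕1⊕1 = 1
s8: b8⊕b9⊕b10⊕b11⊕b12⊕b13⊕b14⊕b15⊕b24⊕b25⊕b26⊕b27⊕b28⊕b29⊕b30⊕b31 = 1⊕0⊕1⊕1⊕0⊕1⊕1⊕1⊕0⊕0⊕0⊕0⊕0⊕0⊕1⊕1 = 0
s16: b16⊕b17⊕b18⊕b19⊕b20⊕b21⊕b22⊕b23⊕b24⊕b25⊕b26⊕b27⊕b28⊕b29⊕b30⊕b31 = 1⊕0⊕0⊕1⊕0⊕0⊕0⊕0⊕0⊕0⊕0⊕0⊕0⊕0⊕1⊕1 = 0
Syndrome (s16...s1) = 00111 → position 7.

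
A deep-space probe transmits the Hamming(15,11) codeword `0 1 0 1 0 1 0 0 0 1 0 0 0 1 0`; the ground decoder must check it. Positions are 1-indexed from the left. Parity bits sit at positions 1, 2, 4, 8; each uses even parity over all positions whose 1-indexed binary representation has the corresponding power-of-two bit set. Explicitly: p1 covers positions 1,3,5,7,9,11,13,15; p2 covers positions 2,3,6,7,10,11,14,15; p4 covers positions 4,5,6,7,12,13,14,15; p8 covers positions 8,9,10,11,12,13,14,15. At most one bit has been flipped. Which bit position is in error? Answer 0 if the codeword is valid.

4

s1: b1⊕b3⊕b5⊕b7⊕b9⊕b11⊕b13⊕b15 = 0⊕0⊕0⊕0⊕0⊕0⊕0⊕0 = 0
s2: b2⊕b3⊕b6⊕b7⊕b10⊕b11⊕b14⊕b15 = 1⊕0⊕1⊕0⊕1⊕0⊕1⊕0 = 0
s4: b4⊕b5⊕b6⊕b7⊕b12⊕b13⊕b14⊕b15 = 1⊕0⊕1⊕0⊕0⊕0⊕1⊕0 = 1
s8: b8⊕b9⊕b10⊕b11⊕b12⊕b13⊕b14⊕b15 = 0⊕0⊕1⊕0⊕0⊕0⊕1⊕0 = 0
Syndrome (s8...s1) = 0100 → position 4.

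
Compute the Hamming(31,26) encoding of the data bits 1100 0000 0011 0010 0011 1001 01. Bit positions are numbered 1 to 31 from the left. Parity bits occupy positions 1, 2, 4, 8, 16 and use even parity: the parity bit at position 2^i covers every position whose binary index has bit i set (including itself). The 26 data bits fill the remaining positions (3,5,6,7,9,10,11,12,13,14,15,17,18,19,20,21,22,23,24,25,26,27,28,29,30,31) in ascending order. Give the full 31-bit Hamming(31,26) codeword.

1011100000000011100100011100101

Place data bits at non-power-of-two positions: b3=1, b5=1, b6=0, b7=0, b9=0, b10=0, b11=0, b12=0, b13=0, b14=0, b15=1, b17=1, b18=0, b19=0, b20=1, b21=0, b22=0, b23=0, b24=1, b25=1, b26=1, b27=0, b28=0, b29=1, b30=0, b31=1.
p1 = XOR of data positions {3,5,7,9,11,13,15,17,19,21,23,25,27,29,31} = 1⊕1⊕0⊕0⊕0⊕0⊕1⊕1⊕0⊕0⊕0⊕1⊕0⊕1⊕1 = 1
p2 = XOR of data positions {3,6,7,10,11,14,15,18,19,22,23,26,27,30,31} = 1⊕0⊕0⊕0⊕0⊕0⊕1⊕0⊕0⊕0⊕0⊕1⊕0⊕0⊕1 = 0
p4 = XOR of data positions {5,6,7,12,13,14,15,20,21,22,23,28,29,30,31} = 1⊕0⊕0⊕0⊕0⊕0⊕1⊕1⊕0⊕0⊕0⊕0⊕1⊕0⊕1 = 1
p8 = XOR of data positions {9,10,11,12,13,14,15,24,25,26,27,28,29,30,31} = 0⊕0⊕0⊕0⊕0⊕0⊕1⊕1⊕1⊕1⊕0⊕0⊕1⊕0⊕1 = 0
p16 = XOR of data positions {17,18,19,20,21,22,23,24,25,26,27,28,29,30,31} = 1⊕0⊕0⊕1⊕0⊕0⊕0⊕1⊕1⊕1⊕0⊕0⊕1⊕0⊕1 = 1
Codeword b1..b31 = 1011100000000011100100011100101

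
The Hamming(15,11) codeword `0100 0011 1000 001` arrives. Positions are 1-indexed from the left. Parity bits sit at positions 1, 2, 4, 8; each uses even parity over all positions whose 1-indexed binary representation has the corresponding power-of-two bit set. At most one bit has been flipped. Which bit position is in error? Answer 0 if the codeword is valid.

11

s1: b1⊕b3⊕b5⊕b7⊕b9⊕b11⊕b13⊕b15 = 0⊕0⊕0⊕1⊕1⊕0⊕0⊕1 = 1
s2: b2⊕b3⊕b6⊕b7⊕b10⊕b11⊕b14⊕b15 = 1⊕0⊕0⊕1⊕0⊕0⊕0⊕1 = 1
s4: b4⊕b5⊕b6⊕b7⊕b12⊕b13⊕b14⊕b15 = 0⊕0⊕0⊕1⊕0⊕0⊕0⊕1 = 0
s8: b8⊕b9⊕b10⊕b11⊕b12⊕b13⊕b14⊕b15 = 1⊕1⊕0⊕0⊕0⊕0⊕0⊕1 = 1
Syndrome (s8...s1) = 1011 → position 11.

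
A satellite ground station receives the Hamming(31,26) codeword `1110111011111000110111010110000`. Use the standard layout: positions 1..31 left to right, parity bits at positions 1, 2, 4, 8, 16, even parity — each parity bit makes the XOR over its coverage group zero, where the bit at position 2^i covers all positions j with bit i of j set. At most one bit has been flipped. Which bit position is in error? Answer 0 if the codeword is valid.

s1: b1⊕b3⊕b5⊕b7⊕b9⊕b11⊕b13⊕b15⊕b17⊕b19⊕b21⊕b23⊕b25⊕b27⊕b29⊕b31 = 1⊕1⊕1⊕1⊕1⊕1⊕1⊕0⊕1⊕0⊕1⊕0⊕0⊕1⊕0⊕0 = 0
s2: b2⊕b3⊕b6⊕b7⊕b10⊕b11⊕b14⊕b15⊕b18⊕b19⊕b22⊕b23⊕b26⊕b27⊕b30⊕b31 = 1⊕1⊕1⊕1⊕1⊕1⊕0⊕0⊕1⊕0⊕1⊕0⊕1⊕1⊕0⊕0 = 0
s4: b4⊕b5⊕b6⊕b7⊕b12⊕b13⊕b14⊕b15⊕b20⊕b21⊕b22⊕b23⊕b28⊕b29⊕b30⊕b31 = 0⊕1⊕1⊕1⊕1⊕1⊕0⊕0⊕1⊕1⊕1⊕0⊕0⊕0⊕0⊕0 = 0
s8: b8⊕b9⊕b10⊕b11⊕b12⊕b13⊕b14⊕b15⊕b24⊕b25⊕b26⊕b27⊕b28⊕b29⊕b30⊕b31 = 0⊕1⊕1⊕1⊕1⊕1⊕0⊕0⊕1⊕0⊕1⊕1⊕0⊕0⊕0⊕0 = 0
s16: b16⊕b17⊕b18⊕b19⊕b20⊕b21⊕b22⊕b23⊕b24⊕b25⊕b26⊕b27⊕b28⊕b29⊕b30⊕b31 = 0⊕1⊕1⊕0⊕1⊕1⊕1⊕0⊕1⊕0⊕1⊕1⊕0⊕0⊕0⊕0 = 0
Syndrome (s16...s1) = 00000 → position 0 (no error).

0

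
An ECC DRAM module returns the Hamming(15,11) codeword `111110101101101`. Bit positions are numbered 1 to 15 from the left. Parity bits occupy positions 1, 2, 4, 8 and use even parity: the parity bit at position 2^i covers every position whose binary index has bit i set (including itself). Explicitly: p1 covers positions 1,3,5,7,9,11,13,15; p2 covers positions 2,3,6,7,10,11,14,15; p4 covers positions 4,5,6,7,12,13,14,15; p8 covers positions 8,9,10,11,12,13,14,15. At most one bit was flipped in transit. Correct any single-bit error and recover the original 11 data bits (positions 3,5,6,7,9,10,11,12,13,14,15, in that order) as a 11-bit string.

11011111101

s1: b1⊕b3⊕b5⊕b7⊕b9⊕b11⊕b13⊕b15 = 1⊕1⊕1⊕1⊕1⊕0⊕1⊕1 = 1
s2: b2⊕b3⊕b6⊕b7⊕b10⊕b11⊕b14⊕b15 = 1⊕1⊕0⊕1⊕1⊕0⊕0⊕1 = 1
s4: b4⊕b5⊕b6⊕b7⊕b12⊕b13⊕b14⊕b15 = 1⊕1⊕0⊕1⊕1⊕1⊕0⊕1 = 0
s8: b8⊕b9⊕b10⊕b11⊕b12⊕b13⊕b14⊕b15 = 0⊕1⊕1⊕0⊕1⊕1⊕0⊕1 = 1
Syndrome (s8...s1) = 1011 → position 11.
Flip bit 11: corrected codeword = 111110101111101
Data bits at positions 3,5,6,7,9,10,11,12,13,14,15: 11011111101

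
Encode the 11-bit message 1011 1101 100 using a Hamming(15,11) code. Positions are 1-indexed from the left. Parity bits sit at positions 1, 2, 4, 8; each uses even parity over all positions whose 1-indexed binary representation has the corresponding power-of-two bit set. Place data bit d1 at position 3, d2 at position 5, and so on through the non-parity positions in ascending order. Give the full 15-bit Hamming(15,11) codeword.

Place data bits at non-power-of-two positions: b3=1, b5=0, b6=1, b7=1, b9=1, b10=1, b11=0, b12=1, b13=1, b14=0, b15=0.
p1 = XOR of data positions {3,5,7,9,11,13,15} = 1⊕0⊕1⊕1⊕0⊕1⊕0 = 0
p2 = XOR of data positions {3,6,7,10,11,14,15} = 1⊕1⊕1⊕1⊕0⊕0⊕0 = 0
p4 = XOR of data positions {5,6,7,12,13,14,15} = 0⊕1⊕1⊕1⊕1⊕0⊕0 = 0
p8 = XOR of data positions {9,10,11,12,13,14,15} = 1⊕1⊕0⊕1⊕1⊕0⊕0 = 0
Codeword b1..b15 = 001001101101100

001001101101100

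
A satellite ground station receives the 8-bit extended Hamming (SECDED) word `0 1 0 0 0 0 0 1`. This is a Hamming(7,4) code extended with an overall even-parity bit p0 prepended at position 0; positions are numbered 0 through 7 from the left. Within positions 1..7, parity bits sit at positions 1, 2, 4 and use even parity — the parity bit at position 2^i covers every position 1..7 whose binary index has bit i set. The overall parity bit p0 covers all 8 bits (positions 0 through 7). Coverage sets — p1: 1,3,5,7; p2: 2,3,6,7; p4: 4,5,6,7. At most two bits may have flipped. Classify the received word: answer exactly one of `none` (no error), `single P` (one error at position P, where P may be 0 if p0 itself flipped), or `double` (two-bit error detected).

s1: b1⊕b3⊕b5⊕b7 = 1⊕0⊕0⊕1 = 0
s2: b2⊕b3⊕b6⊕b7 = 0⊕0⊕0⊕1 = 1
s4: b4⊕b5⊕b6⊕b7 = 0⊕0⊕0⊕1 = 1
Syndrome (s4...s1) = 110 → position 6.
Overall parity (XOR of all 8 bits, including p0): 0⊕1⊕0⊕0⊕0⊕0⊕0⊕1 = 0
Overall=0, syndrome position=6 → double-bit error detected (uncorrectable).

double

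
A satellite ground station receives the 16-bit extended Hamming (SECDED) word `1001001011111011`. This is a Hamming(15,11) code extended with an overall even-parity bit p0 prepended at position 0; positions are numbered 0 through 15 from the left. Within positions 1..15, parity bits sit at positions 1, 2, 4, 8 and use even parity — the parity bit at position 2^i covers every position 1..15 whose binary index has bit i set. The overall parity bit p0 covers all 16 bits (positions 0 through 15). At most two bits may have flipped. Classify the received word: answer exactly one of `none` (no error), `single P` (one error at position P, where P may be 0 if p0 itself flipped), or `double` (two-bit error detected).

double

s1: b1⊕b3⊕b5⊕b7⊕b9⊕b11⊕b13⊕b15 = 0⊕1⊕0⊕0⊕1⊕1⊕0⊕1 = 0
s2: b2⊕b3⊕b6⊕b7⊕b10⊕b11⊕b14⊕b15 = 0⊕1⊕1⊕0⊕1⊕1⊕1⊕1 = 0
s4: b4⊕b5⊕b6⊕b7⊕b12⊕b13⊕b14⊕b15 = 0⊕0⊕1⊕0⊕1⊕0⊕1⊕1 = 0
s8: b8⊕b9⊕b10⊕b11⊕b12⊕b13⊕b14⊕b15 = 1⊕1⊕1⊕1⊕1⊕0⊕1⊕1 = 1
Syndrome (s8...s1) = 1000 → position 8.
Overall parity (XOR of all 16 bits, including p0): 1⊕0⊕0⊕1⊕0⊕0⊕1⊕0⊕1⊕1⊕1⊕1⊕1⊕0⊕1⊕1 = 0
Overall=0, syndrome position=8 → double-bit error detected (uncorrectable).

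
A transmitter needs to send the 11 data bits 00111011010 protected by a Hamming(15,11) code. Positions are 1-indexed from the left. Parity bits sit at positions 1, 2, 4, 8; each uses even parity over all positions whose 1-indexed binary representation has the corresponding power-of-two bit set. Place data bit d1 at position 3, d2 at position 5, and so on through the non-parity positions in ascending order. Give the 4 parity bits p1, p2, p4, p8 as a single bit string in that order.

Place data bits at non-power-of-two positions: b3=0, b5=0, b6=1, b7=1, b9=1, b10=0, b11=1, b12=1, b13=0, b14=1, b15=0.
p1 = XOR of data positions {3,5,7,9,11,13,15} = 0⊕0⊕1⊕1⊕1⊕0⊕0 = 1
p2 = XOR of data positions {3,6,7,10,11,14,15} = 0⊕1⊕1⊕0⊕1⊕1⊕0 = 0
p4 = XOR of data positions {5,6,7,12,13,14,15} = 0⊕1⊕1⊕1⊕0⊕1⊕0 = 0
p8 = XOR of data positions {9,10,11,12,13,14,15} = 1⊕0⊕1⊕1⊕0⊕1⊕0 = 0
Parity bits p1,p2,p4,p8 = 1000

1000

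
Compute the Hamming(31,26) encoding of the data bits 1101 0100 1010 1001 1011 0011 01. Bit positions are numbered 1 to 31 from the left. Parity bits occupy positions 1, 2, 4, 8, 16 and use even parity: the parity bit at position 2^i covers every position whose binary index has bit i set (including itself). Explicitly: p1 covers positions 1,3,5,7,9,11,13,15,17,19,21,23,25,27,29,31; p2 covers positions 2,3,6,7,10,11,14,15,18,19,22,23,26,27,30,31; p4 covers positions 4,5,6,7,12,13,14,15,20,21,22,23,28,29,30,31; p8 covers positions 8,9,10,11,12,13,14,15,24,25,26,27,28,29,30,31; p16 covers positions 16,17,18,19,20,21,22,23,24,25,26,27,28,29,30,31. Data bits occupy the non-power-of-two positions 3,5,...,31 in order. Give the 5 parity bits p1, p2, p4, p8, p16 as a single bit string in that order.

Place data bits at non-power-of-two positions: b3=1, b5=1, b6=0, b7=1, b9=0, b10=1, b11=0, b12=0, b13=1, b14=0, b15=1, b17=0, b18=1, b19=0, b20=0, b21=1, b22=1, b23=0, b24=1, b25=1, b26=0, b27=0, b28=1, b29=1, b30=0, b31=1.
p1 = XOR of data positions {3,5,7,9,11,13,15,17,19,21,23,25,27,29,31} = 1⊕1⊕1⊕0⊕0⊕1⊕1⊕0⊕0⊕1⊕0⊕1⊕0⊕1⊕1 = 1
p2 = XOR of data positions {3,6,7,10,11,14,15,18,19,22,23,26,27,30,31} = 1⊕0⊕1⊕1⊕0⊕0⊕1⊕1⊕0⊕1⊕0⊕0⊕0⊕0⊕1 = 1
p4 = XOR of data positions {5,6,7,12,13,14,15,20,21,22,23,28,29,30,31} = 1⊕0⊕1⊕0⊕1⊕0⊕1⊕0⊕1⊕1⊕0⊕1⊕1⊕0⊕1 = 1
p8 = XOR of data positions {9,10,11,12,13,14,15,24,25,26,27,28,29,30,31} = 0⊕1⊕0⊕0⊕1⊕0⊕1⊕1⊕1⊕0⊕0⊕1⊕1⊕0⊕1 = 0
p16 = XOR of data positions {17,18,19,20,21,22,23,24,25,26,27,28,29,30,31} = 0⊕1⊕0⊕0⊕1⊕1⊕0⊕1⊕1⊕0⊕0⊕1⊕1⊕0⊕1 = 0
Parity bits p1,p2,p4,p8,p16 = 11100

11100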